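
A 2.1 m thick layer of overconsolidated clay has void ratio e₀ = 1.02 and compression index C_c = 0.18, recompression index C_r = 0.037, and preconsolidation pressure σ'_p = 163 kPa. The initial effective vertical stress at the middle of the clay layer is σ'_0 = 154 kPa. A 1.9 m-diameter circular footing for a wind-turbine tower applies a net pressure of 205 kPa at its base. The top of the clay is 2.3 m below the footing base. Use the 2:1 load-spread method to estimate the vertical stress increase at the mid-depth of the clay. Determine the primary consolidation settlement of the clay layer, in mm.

Mid-depth of clay below the footing base: z = 2.3 + 2.1/2 = 3.35 m.
Stress increase at mid-clay by the 2:1 spreading method:
Δσ ≈ qD²/(D+z)² = 205×1.9²/(1.9+3.35)² = 26.85 kPa
Final effective stress: σ'_f = 154 + 26.85 = 180.85 kPa.
σ'_f = 180.85 > σ'_p = 163 kPa, so the stress path crosses the preconsolidation pressure — recompression up to σ'_p, then virgin compression beyond:
S_c = H/(1+e₀)·[C_r·log₁₀(σ'_p/σ'_0) + C_c·log₁₀(σ'_f/σ'_p)]
    = 2.1/2.02 × [0.037×log₁₀(163/154) + 0.18×log₁₀(180.85/163)]
    = 1.0396 × [0.00091267 + 0.0081236] = 0.009394 m

S_c ≈ 9.39 mm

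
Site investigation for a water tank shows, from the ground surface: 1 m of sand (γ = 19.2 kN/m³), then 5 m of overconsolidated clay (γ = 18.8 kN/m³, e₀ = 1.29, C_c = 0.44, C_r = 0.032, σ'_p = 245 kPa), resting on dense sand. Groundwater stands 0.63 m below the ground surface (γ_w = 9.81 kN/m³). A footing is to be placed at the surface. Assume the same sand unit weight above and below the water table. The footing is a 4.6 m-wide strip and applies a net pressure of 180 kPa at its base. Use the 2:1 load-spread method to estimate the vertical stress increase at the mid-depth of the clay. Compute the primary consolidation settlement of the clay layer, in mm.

S_c ≈ 39.6 mm

Mid-depth of clay below the ground surface: z = 1 + 5/2 = 3.5 m.
Total vertical stress at mid-clay: σ_v = 19.2×1 + 18.8×2.5 = 66.2 kPa.
Pore pressure: u = 9.81×(3.5 − 0.63) = 28.155 kPa.
Initial effective stress: σ'_0 = σ_v − u = 66.2 − 28.155 = 38.045 kPa.
Stress increase at mid-clay by the 2:1 spreading method:
Δσ = qB/(B+z) = 180×4.6/(4.6+3.5) = 102.22 kPa
Final effective stress: σ'_f = 38.045 + 102.22 = 140.26 kPa.
σ'_f = 140.26 ≤ σ'_p = 245 kPa, so the clay remains overconsolidated and only the recompression index applies:
S_c = C_r·H/(1+e₀)·log₁₀(σ'_f/σ'_0) = 0.032×5/2.29×log₁₀(140.26/38.045)
    = 0.069869 × 0.56664 = 0.03959 m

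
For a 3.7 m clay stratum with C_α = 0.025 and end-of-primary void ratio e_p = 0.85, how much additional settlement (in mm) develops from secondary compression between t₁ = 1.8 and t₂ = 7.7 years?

S_s ≈ 31.6 mm

Secondary compression: S_s = C_α·H/(1+e_p)·log₁₀(t₂/t₁)
S_s = 0.025×3.7/(1+0.85)×log₁₀(7.7/1.8)
    = 0.05 × 0.6312 = 0.03156 m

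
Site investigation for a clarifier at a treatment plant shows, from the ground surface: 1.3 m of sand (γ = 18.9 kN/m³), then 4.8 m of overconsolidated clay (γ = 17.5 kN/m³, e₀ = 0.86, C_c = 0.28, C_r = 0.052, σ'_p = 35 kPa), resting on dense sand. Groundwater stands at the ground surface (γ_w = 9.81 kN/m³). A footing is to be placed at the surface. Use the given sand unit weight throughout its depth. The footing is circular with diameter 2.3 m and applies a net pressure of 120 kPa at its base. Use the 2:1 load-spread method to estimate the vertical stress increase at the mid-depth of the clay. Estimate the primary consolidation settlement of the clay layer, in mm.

S_c ≈ 107 mm

Mid-depth of clay below the ground surface: z = 1.3 + 4.8/2 = 3.7 m.
Total vertical stress at mid-clay: σ_v = 18.9×1.3 + 17.5×2.4 = 66.57 kPa.
Pore pressure: u = 9.81×(3.7 − 0) = 36.297 kPa.
Initial effective stress: σ'_0 = σ_v − u = 66.57 − 36.297 = 30.273 kPa.
Stress increase at mid-clay by the 2:1 spreading method:
Δσ ≈ qD²/(D+z)² = 120×2.3²/(2.3+3.7)² = 17.633 kPa
Final effective stress: σ'_f = 30.273 + 17.633 = 47.906 kPa.
σ'_f = 47.906 > σ'_p = 35 kPa, so the stress path crosses the preconsolidation pressure — recompression up to σ'_p, then virgin compression beyond:
S_c = H/(1+e₀)·[C_r·log₁₀(σ'_p/σ'_0) + C_c·log₁₀(σ'_f/σ'_p)]
    = 4.8/1.86 × [0.052×log₁₀(35/30.273) + 0.28×log₁₀(47.906/35)]
    = 2.5806 × [0.0032767 + 0.03817] = 0.107 m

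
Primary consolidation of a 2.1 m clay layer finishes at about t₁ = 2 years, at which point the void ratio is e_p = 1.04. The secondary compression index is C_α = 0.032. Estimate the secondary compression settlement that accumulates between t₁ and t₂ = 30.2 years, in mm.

Secondary compression: S_s = C_α·H/(1+e_p)·log₁₀(t₂/t₁)
S_s = 0.032×2.1/(1+1.04)×log₁₀(30.2/2)
    = 0.03294 × 1.179 = 0.03884 m

S_s ≈ 38.8 mm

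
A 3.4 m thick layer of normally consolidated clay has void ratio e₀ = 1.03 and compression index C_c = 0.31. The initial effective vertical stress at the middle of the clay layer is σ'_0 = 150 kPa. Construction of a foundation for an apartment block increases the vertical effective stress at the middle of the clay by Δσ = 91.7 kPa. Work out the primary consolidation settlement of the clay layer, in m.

Final effective stress: σ'_f = σ'_0 + Δσ = 150 + 91.7 = 241.7 kPa.
Normally consolidated clay, so the full stress increment lies on the virgin compression line:
S_c = C_c·H/(1+e₀)·log₁₀(σ'_f/σ'_0) = 0.31×3.4/(1+1.03)×log₁₀(241.7/150)
    = 0.51921 × 0.20719 = 0.1076 m

S_c ≈ 0.108 m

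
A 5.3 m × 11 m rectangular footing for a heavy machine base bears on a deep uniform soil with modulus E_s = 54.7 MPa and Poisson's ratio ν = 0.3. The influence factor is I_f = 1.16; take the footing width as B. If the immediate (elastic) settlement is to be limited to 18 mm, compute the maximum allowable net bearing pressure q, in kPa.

E_s = 54.7 MPa = 54700 kPa.
S_e = q·B·(1−ν²)/E_s · I_f  ⇒  q = S_e·E_s / (B·(1−ν²)·I_f).
q = 0.018 × 54700 / (5.3 × 0.91 × 1.16) = 176 kPa

q ≈ 176 kPa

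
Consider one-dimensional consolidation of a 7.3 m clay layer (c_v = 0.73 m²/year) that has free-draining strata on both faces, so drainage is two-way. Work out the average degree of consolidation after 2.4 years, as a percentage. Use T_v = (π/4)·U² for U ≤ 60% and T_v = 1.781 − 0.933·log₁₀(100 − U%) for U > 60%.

U ≈ 40.9 %

Drainage path length: H_d = H/2 = 3.65 m (double drainage).
T_v = c_v·t/H_d² = 0.73×2.4/3.65² = 0.13151.
T_v = 0.13151 corresponds to the U ≤ 60% branch:
U = √(4T_v/π) = 0.4092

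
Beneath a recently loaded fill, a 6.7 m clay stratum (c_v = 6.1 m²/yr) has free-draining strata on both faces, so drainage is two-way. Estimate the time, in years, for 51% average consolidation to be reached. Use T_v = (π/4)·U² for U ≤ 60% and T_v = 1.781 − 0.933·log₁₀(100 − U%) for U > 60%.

Drainage path length: H_d = H/2 = 3.35 m (double drainage).
U ≤ 60%: T_v = (π/4)·U² = (π/4)×0.51² = 0.20428.
t = T_v·H_d²/c_v = 0.20428×3.35²/6.1 = 0.3758 years.

t ≈ 0.376 years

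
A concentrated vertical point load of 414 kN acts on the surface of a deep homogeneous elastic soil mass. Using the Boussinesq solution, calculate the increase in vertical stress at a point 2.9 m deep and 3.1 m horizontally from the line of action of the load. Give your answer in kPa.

Δσ_z ≈ 3.5 kPa

Boussinesq vertical stress below a point load on an elastic half-space:
Δσ_z = 3P/(2πz²) · [1 + (r/z)²]^(−5/2)
r/z = 3.1/2.9 = 1.069; [1+(r/z)²]^(−5/2) = 0.1488.
Δσ_z = 3×414/(2π×2.9²) × 0.1488 = 23.504 × 0.1488 = 3.497 kPa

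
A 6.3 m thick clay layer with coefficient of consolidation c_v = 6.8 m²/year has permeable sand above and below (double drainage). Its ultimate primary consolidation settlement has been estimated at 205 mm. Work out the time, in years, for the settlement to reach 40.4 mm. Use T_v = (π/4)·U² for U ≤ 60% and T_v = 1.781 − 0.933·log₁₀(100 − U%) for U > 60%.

t ≈ 0.0445 years

Drainage path length: H_d = H/2 = 3.15 m (double drainage).
U = S(t)/S_ult = 40.4/205 = 0.1971.
U ≤ 60%: T_v = (π/4)·U² = (π/4)×0.19707² = 0.030503.
t = T_v·H_d²/c_v = 0.030503×3.15²/6.8 = 0.04451 years.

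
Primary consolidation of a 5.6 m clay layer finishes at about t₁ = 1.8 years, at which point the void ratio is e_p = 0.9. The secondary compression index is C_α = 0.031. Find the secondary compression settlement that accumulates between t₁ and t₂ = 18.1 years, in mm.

Secondary compression: S_s = C_α·H/(1+e_p)·log₁₀(t₂/t₁)
S_s = 0.031×5.6/(1+0.9)×log₁₀(18.1/1.8)
    = 0.09137 × 1.002 = 0.09159 m

S_s ≈ 91.6 mm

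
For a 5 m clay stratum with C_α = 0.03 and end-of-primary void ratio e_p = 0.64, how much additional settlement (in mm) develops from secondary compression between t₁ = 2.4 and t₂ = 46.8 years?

S_s ≈ 118 mm

Secondary compression: S_s = C_α·H/(1+e_p)·log₁₀(t₂/t₁)
S_s = 0.03×5/(1+0.64)×log₁₀(46.8/2.4)
    = 0.09146 × 1.29 = 0.118 m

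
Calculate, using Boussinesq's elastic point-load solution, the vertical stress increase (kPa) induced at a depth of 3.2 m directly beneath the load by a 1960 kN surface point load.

Boussinesq vertical stress below a point load on an elastic half-space:
Δσ_z = 3P/(2πz²) · [1 + (r/z)²]^(−5/2)
r/z = 0/3.2 = 0; [1+(r/z)²]^(−5/2) = 1.
Δσ_z = 3×1960/(2π×3.2²) × 1 = 91.39 × 1 = 91.39 kPa

Δσ_z ≈ 91.4 kPa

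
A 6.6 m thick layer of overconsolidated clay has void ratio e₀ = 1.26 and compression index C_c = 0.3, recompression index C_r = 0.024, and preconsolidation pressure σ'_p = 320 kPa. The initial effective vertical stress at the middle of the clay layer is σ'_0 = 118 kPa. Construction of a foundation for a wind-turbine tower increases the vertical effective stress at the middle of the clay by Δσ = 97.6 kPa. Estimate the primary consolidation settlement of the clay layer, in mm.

S_c ≈ 18.3 mm

Final effective stress: σ'_f = 118 + 97.6 = 215.6 kPa.
σ'_f = 215.6 ≤ σ'_p = 320 kPa, so the clay remains overconsolidated and only the recompression index applies:
S_c = C_r·H/(1+e₀)·log₁₀(σ'_f/σ'_0) = 0.024×6.6/2.26×log₁₀(215.6/118)
    = 0.07009 × 0.26177 = 0.01835 m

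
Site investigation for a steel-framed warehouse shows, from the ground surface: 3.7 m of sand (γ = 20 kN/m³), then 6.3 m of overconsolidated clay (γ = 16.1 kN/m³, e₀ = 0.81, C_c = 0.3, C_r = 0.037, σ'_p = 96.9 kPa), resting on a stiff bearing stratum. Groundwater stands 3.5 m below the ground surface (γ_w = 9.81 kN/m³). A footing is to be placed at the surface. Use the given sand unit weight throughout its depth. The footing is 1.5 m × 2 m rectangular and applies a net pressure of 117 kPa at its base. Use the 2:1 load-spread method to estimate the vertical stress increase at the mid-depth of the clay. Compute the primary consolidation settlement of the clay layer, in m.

Mid-depth of clay below the ground surface: z = 3.7 + 6.3/2 = 6.85 m.
Total vertical stress at mid-clay: σ_v = 20×3.7 + 16.1×3.15 = 124.72 kPa.
Pore pressure: u = 9.81×(6.85 − 3.5) = 32.864 kPa.
Initial effective stress: σ'_0 = σ_v − u = 124.72 − 32.864 = 91.856 kPa.
Stress increase at mid-clay by the 2:1 spreading method:
Δσ = qBL/((B+z)(L+z)) = 117×1.5×2/((1.5+6.85)(2+6.85)) = 4.7498 kPa
Final effective stress: σ'_f = 91.856 + 4.7498 = 96.606 kPa.
σ'_f = 96.606 ≤ σ'_p = 96.9 kPa, so the clay remains overconsolidated and only the recompression index applies:
S_c = C_r·H/(1+e₀)·log₁₀(σ'_f/σ'_0) = 0.037×6.3/1.81×log₁₀(96.606/91.856)
    = 0.12879 × 0.021897 = 0.00282 m

S_c ≈ 0.00282 m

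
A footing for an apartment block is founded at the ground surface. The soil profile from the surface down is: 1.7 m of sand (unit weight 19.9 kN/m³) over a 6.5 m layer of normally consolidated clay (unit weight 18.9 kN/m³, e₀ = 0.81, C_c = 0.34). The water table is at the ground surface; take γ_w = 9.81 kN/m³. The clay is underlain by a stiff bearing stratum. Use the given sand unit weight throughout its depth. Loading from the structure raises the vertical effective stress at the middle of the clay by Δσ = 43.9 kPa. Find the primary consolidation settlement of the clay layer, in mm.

Mid-depth of clay below the ground surface: z = 1.7 + 6.5/2 = 4.95 m.
Total vertical stress at mid-clay: σ_v = 19.9×1.7 + 18.9×3.25 = 95.255 kPa.
Pore pressure: u = 9.81×(4.95 − 0) = 48.56 kPa.
Initial effective stress: σ'_0 = σ_v − u = 95.255 − 48.56 = 46.695 kPa.
Final effective stress: σ'_f = σ'_0 + Δσ = 46.695 + 43.9 = 90.595 kPa.
Normally consolidated clay, so the full stress increment lies on the virgin compression line:
S_c = C_c·H/(1+e₀)·log₁₀(σ'_f/σ'_0) = 0.34×6.5/(1+0.81)×log₁₀(90.595/46.695)
    = 1.221 × 0.28783 = 0.3514 m

S_c ≈ 351 mm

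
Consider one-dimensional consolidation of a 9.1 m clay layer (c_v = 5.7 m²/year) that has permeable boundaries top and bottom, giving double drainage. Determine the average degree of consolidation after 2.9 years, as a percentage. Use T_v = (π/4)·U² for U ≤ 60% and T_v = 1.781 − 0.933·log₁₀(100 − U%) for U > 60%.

U ≈ 88.7 %

Drainage path length: H_d = H/2 = 4.55 m (double drainage).
T_v = c_v·t/H_d² = 5.7×2.9/4.55² = 0.79845.
T_v = 0.79845 corresponds to the U > 60% branch:
U = 1 − 10^((1.781 − T_v)/0.933)/100 = 0.887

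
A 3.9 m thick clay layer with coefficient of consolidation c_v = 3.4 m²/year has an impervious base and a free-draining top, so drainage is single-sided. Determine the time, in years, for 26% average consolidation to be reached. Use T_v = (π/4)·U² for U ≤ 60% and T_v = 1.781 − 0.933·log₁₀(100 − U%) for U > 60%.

Drainage path length: H_d = H = 3.9 m (single drainage).
U ≤ 60%: T_v = (π/4)·U² = (π/4)×0.26² = 0.053093.
t = T_v·H_d²/c_v = 0.053093×3.9²/3.4 = 0.2375 years.

t ≈ 0.238 years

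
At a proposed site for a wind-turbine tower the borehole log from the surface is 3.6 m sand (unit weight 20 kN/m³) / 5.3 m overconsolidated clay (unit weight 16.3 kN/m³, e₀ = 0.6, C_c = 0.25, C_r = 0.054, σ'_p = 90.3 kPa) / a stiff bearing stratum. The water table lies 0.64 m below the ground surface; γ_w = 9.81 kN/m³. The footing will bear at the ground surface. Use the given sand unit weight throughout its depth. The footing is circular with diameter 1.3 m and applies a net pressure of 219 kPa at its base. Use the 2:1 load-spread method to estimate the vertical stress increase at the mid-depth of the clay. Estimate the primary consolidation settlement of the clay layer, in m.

S_c ≈ 0.00796 m

Mid-depth of clay below the ground surface: z = 3.6 + 5.3/2 = 6.25 m.
Total vertical stress at mid-clay: σ_v = 20×3.6 + 16.3×2.65 = 115.19 kPa.
Pore pressure: u = 9.81×(6.25 − 0.64) = 55.034 kPa.
Initial effective stress: σ'_0 = σ_v − u = 115.19 − 55.034 = 60.156 kPa.
Stress increase at mid-clay by the 2:1 spreading method:
Δσ ≈ qD²/(D+z)² = 219×1.3²/(1.3+6.25)² = 6.4929 kPa
Final effective stress: σ'_f = 60.156 + 6.4929 = 66.649 kPa.
σ'_f = 66.649 ≤ σ'_p = 90.3 kPa, so the clay remains overconsolidated and only the recompression index applies:
S_c = C_r·H/(1+e₀)·log₁₀(σ'_f/σ'_0) = 0.054×5.3/1.6×log₁₀(66.649/60.156)
    = 0.17888 × 0.044515 = 0.007963 m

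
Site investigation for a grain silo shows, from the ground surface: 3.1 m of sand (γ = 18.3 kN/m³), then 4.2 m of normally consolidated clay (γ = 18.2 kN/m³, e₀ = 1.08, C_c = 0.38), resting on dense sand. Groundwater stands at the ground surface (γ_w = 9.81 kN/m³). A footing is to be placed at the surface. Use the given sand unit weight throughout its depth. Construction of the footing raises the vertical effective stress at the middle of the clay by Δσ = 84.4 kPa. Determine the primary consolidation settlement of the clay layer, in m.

Mid-depth of clay below the ground surface: z = 3.1 + 4.2/2 = 5.2 m.
Total vertical stress at mid-clay: σ_v = 18.3×3.1 + 18.2×2.1 = 94.95 kPa.
Pore pressure: u = 9.81×(5.2 − 0) = 51.012 kPa.
Initial effective stress: σ'_0 = σ_v − u = 94.95 − 51.012 = 43.938 kPa.
Final effective stress: σ'_f = σ'_0 + Δσ = 43.938 + 84.4 = 128.34 kPa.
Normally consolidated clay, so the full stress increment lies on the virgin compression line:
S_c = C_c·H/(1+e₀)·log₁₀(σ'_f/σ'_0) = 0.38×4.2/(1+1.08)×log₁₀(128.34/43.938)
    = 0.76731 × 0.46552 = 0.3572 m

S_c ≈ 0.357 m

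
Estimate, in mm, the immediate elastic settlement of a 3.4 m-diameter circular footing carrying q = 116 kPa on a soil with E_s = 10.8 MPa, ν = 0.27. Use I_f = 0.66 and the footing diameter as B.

S_e ≈ 22.3 mm

Immediate (elastic) settlement: S_e = q·B·(1−ν²)/E_s · I_f.
E_s = 10.8 MPa = 10800 kPa.
S_e = 116 × 3.4 × (1 − 0.27²) / 10800 × 0.66
    = 116 × 3.4 × 0.9271 / 10800 × 0.66
    = 0.02235 m = 22.35 mm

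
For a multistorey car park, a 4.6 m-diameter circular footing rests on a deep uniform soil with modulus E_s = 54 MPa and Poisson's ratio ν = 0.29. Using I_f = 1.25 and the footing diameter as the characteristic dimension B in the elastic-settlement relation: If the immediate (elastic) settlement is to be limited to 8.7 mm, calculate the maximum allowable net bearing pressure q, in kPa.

E_s = 54 MPa = 54000 kPa.
S_e = q·B·(1−ν²)/E_s · I_f  ⇒  q = S_e·E_s / (B·(1−ν²)·I_f).
q = 0.0087 × 54000 / (4.6 × 0.9159 × 1.25) = 89.21 kPa

q ≈ 89.2 kPa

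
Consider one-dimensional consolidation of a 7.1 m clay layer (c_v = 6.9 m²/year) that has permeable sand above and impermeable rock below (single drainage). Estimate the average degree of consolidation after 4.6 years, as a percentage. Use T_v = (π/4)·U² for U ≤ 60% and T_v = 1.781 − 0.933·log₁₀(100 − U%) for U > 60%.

Drainage path length: H_d = H = 7.1 m (single drainage).
T_v = c_v·t/H_d² = 6.9×4.6/7.1² = 0.62964.
T_v = 0.62964 corresponds to the U > 60% branch:
U = 1 − 10^((1.781 − T_v)/0.933)/100 = 0.8286

U ≈ 82.9 %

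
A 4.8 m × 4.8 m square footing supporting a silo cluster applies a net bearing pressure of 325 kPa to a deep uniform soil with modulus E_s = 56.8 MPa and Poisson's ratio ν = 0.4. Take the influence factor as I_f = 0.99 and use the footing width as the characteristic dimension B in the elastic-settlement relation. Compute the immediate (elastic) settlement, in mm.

S_e ≈ 22.8 mm

Immediate (elastic) settlement: S_e = q·B·(1−ν²)/E_s · I_f.
E_s = 56.8 MPa = 56800 kPa.
S_e = 325 × 4.8 × (1 − 0.4²) / 56800 × 0.99
    = 325 × 4.8 × 0.84 / 56800 × 0.99
    = 0.02284 m = 22.84 mm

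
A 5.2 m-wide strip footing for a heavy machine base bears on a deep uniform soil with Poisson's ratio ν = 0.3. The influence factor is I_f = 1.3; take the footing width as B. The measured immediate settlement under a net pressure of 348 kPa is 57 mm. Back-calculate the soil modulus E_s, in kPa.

S_e = q·B·(1−ν²)/E_s · I_f  ⇒  E_s = q·B·(1−ν²)·I_f / S_e.
E_s = 348 × 5.2 × 0.91 × 1.3 / 0.057 = 37560 kPa

E_s ≈ 37600 kPa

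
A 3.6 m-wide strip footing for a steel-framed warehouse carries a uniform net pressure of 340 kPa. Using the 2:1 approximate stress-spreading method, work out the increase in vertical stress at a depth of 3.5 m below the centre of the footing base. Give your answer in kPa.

Δσ_z ≈ 172 kPa

By the 2:1 method the load spreads at 1 horizontal : 2 vertical, so at depth z the loaded area has grown by z in each plan dimension:
Δσ = qB/(B+z) = 340×3.6/(3.6+3.5) = 172.39 kPa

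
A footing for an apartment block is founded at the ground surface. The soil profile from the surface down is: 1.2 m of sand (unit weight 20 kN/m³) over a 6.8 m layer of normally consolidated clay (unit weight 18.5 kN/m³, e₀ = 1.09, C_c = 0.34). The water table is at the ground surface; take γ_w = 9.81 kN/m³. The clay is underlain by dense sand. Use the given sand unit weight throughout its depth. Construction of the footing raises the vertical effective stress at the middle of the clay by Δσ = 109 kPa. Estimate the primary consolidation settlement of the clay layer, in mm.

S_c ≈ 617 mm

Mid-depth of clay below the ground surface: z = 1.2 + 6.8/2 = 4.6 m.
Total vertical stress at mid-clay: σ_v = 20×1.2 + 18.5×3.4 = 86.9 kPa.
Pore pressure: u = 9.81×(4.6 − 0) = 45.126 kPa.
Initial effective stress: σ'_0 = σ_v − u = 86.9 − 45.126 = 41.774 kPa.
Final effective stress: σ'_f = σ'_0 + Δσ = 41.774 + 109 = 150.77 kPa.
Normally consolidated clay, so the full stress increment lies on the virgin compression line:
S_c = C_c·H/(1+e₀)·log₁₀(σ'_f/σ'_0) = 0.34×6.8/(1+1.09)×log₁₀(150.77/41.774)
    = 1.1062 × 0.55741 = 0.6166 m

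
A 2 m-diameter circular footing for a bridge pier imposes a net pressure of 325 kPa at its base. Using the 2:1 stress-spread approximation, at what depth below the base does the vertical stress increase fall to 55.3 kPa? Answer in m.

z ≈ 2.85 m

2:1 spreading — at depth z the loaded area has grown by z in each plan dimension:
qD²/(D+z)² = Δσ_z ⇒ z = D(√(q/Δσ_z) − 1) = 2×(√(325/55.3) − 1) = 2.849 m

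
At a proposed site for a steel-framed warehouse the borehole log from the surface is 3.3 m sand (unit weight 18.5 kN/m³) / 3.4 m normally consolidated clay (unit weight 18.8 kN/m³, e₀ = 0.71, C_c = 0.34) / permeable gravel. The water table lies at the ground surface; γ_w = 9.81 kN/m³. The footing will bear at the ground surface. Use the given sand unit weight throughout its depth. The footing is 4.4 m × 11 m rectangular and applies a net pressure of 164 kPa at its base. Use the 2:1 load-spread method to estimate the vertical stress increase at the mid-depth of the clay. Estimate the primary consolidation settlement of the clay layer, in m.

S_c ≈ 0.232 m

Mid-depth of clay below the ground surface: z = 3.3 + 3.4/2 = 5 m.
Total vertical stress at mid-clay: σ_v = 18.5×3.3 + 18.8×1.7 = 93.01 kPa.
Pore pressure: u = 9.81×(5 − 0) = 49.05 kPa.
Initial effective stress: σ'_0 = σ_v − u = 93.01 − 49.05 = 43.96 kPa.
Stress increase at mid-clay by the 2:1 spreading method:
Δσ = qBL/((B+z)(L+z)) = 164×4.4×11/((4.4+5)(11+5)) = 52.777 kPa
Final effective stress: σ'_f = σ'_0 + Δσ = 43.96 + 52.777 = 96.737 kPa.
Normally consolidated clay, so the full stress increment lies on the virgin compression line:
S_c = C_c·H/(1+e₀)·log₁₀(σ'_f/σ'_0) = 0.34×3.4/(1+0.71)×log₁₀(96.737/43.96)
    = 0.67602 × 0.34253 = 0.2316 m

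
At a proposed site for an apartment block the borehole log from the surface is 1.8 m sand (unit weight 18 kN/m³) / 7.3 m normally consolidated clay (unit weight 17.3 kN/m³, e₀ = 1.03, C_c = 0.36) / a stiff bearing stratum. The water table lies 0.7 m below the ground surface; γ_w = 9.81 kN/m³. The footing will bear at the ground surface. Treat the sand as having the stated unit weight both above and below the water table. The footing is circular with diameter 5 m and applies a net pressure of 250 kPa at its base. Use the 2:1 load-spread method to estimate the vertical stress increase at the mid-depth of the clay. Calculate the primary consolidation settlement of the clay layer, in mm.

S_c ≈ 435 mm

Mid-depth of clay below the ground surface: z = 1.8 + 7.3/2 = 5.45 m.
Total vertical stress at mid-clay: σ_v = 18×1.8 + 17.3×3.65 = 95.545 kPa.
Pore pressure: u = 9.81×(5.45 − 0.7) = 46.598 kPa.
Initial effective stress: σ'_0 = σ_v − u = 95.545 − 46.598 = 48.947 kPa.
Stress increase at mid-clay by the 2:1 spreading method:
Δσ ≈ qD²/(D+z)² = 250×5²/(5+5.45)² = 57.233 kPa
Final effective stress: σ'_f = σ'_0 + Δσ = 48.947 + 57.233 = 106.18 kPa.
Normally consolidated clay, so the full stress increment lies on the virgin compression line:
S_c = C_c·H/(1+e₀)·log₁₀(σ'_f/σ'_0) = 0.36×7.3/(1+1.03)×log₁₀(106.18/48.947)
    = 1.2946 × 0.33632 = 0.4354 m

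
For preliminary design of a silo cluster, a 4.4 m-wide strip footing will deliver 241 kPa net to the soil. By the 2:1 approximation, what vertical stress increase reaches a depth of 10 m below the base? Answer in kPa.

By the 2:1 method the load spreads at 1 horizontal : 2 vertical, so at depth z the loaded area has grown by z in each plan dimension:
Δσ = qB/(B+z) = 241×4.4/(4.4+10) = 73.639 kPa

Δσ_z ≈ 73.6 kPa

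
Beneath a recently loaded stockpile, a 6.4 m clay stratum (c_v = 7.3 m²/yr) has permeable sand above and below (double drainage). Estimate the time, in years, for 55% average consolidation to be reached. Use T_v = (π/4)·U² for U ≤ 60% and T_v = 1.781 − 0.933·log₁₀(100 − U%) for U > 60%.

Drainage path length: H_d = H/2 = 3.2 m (double drainage).
U ≤ 60%: T_v = (π/4)·U² = (π/4)×0.55² = 0.23758.
t = T_v·H_d²/c_v = 0.23758×3.2²/7.3 = 0.3333 years.

t ≈ 0.333 years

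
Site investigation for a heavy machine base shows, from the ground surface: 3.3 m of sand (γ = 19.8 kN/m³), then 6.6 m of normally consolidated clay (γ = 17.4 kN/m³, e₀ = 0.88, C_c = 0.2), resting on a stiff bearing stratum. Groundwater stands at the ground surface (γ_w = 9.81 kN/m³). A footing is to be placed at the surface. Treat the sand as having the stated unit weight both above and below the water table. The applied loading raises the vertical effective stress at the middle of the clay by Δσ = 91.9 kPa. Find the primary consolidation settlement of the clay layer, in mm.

S_c ≈ 289 mm

Mid-depth of clay below the ground surface: z = 3.3 + 6.6/2 = 6.6 m.
Total vertical stress at mid-clay: σ_v = 19.8×3.3 + 17.4×3.3 = 122.76 kPa.
Pore pressure: u = 9.81×(6.6 − 0) = 64.746 kPa.
Initial effective stress: σ'_0 = σ_v − u = 122.76 − 64.746 = 58.014 kPa.
Final effective stress: σ'_f = σ'_0 + Δσ = 58.014 + 91.9 = 149.91 kPa.
Normally consolidated clay, so the full stress increment lies on the virgin compression line:
S_c = C_c·H/(1+e₀)·log₁₀(σ'_f/σ'_0) = 0.2×6.6/(1+0.88)×log₁₀(149.91/58.014)
    = 0.70213 × 0.4123 = 0.2895 m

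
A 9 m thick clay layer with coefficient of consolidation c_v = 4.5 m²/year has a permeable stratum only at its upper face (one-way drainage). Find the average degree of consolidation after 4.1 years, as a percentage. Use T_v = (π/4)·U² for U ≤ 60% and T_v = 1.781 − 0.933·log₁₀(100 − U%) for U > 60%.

Drainage path length: H_d = H = 9 m (single drainage).
T_v = c_v·t/H_d² = 4.5×4.1/9² = 0.22778.
T_v = 0.22778 corresponds to the U ≤ 60% branch:
U = √(4T_v/π) = 0.5385

U ≈ 53.9 %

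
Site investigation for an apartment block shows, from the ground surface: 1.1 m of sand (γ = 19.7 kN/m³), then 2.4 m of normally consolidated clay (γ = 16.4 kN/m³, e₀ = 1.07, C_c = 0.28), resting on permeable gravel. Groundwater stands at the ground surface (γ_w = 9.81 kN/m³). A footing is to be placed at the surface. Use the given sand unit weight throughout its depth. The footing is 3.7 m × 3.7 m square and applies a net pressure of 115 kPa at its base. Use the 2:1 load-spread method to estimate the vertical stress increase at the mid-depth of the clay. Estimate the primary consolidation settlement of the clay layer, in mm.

Mid-depth of clay below the ground surface: z = 1.1 + 2.4/2 = 2.3 m.
Total vertical stress at mid-clay: σ_v = 19.7×1.1 + 16.4×1.2 = 41.35 kPa.
Pore pressure: u = 9.81×(2.3 − 0) = 22.563 kPa.
Initial effective stress: σ'_0 = σ_v − u = 41.35 − 22.563 = 18.787 kPa.
Stress increase at mid-clay by the 2:1 spreading method:
Δσ = qBL/((B+z)(L+z)) = 115×3.7×3.7/((3.7+2.3)(3.7+2.3)) = 43.732 kPa
Final effective stress: σ'_f = σ'_0 + Δσ = 18.787 + 43.732 = 62.519 kPa.
Normally consolidated clay, so the full stress increment lies on the virgin compression line:
S_c = C_c·H/(1+e₀)·log₁₀(σ'_f/σ'_0) = 0.28×2.4/(1+1.07)×log₁₀(62.519/18.787)
    = 0.32464 × 0.52215 = 0.1695 m

S_c ≈ 170 mm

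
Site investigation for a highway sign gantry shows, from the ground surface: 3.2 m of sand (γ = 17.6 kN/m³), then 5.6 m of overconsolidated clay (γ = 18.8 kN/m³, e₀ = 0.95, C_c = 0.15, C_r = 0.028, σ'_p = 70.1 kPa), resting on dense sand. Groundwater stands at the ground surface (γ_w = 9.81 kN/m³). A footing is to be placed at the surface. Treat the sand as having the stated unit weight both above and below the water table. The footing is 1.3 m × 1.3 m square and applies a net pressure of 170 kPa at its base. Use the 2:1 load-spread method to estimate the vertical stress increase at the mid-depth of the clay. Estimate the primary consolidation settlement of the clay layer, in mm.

S_c ≈ 3.57 mm

Mid-depth of clay below the ground surface: z = 3.2 + 5.6/2 = 6 m.
Total vertical stress at mid-clay: σ_v = 17.6×3.2 + 18.8×2.8 = 108.96 kPa.
Pore pressure: u = 9.81×(6 − 0) = 58.86 kPa.
Initial effective stress: σ'_0 = σ_v − u = 108.96 − 58.86 = 50.1 kPa.
Stress increase at mid-clay by the 2:1 spreading method:
Δσ = qBL/((B+z)(L+z)) = 170×1.3×1.3/((1.3+6)(1.3+6)) = 5.3913 kPa
Final effective stress: σ'_f = 50.1 + 5.3913 = 55.491 kPa.
σ'_f = 55.491 ≤ σ'_p = 70.1 kPa, so the clay remains overconsolidated and only the recompression index applies:
S_c = C_r·H/(1+e₀)·log₁₀(σ'_f/σ'_0) = 0.028×5.6/1.95×log₁₀(55.491/50.1)
    = 0.08041 × 0.044385 = 0.003569 m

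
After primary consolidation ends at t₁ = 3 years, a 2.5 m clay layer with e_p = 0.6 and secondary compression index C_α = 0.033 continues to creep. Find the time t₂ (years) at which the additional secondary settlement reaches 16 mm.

S_s = C_α·H/(1+e_p)·log₁₀(t₂/t₁) ⇒ log₁₀(t₂/t₁) = S_s·(1+e_p)/(C_α·H).
log₁₀(t₂/t₁) = 0.016 × (1+0.6) / (0.033×2.5) = 0.3103
t₂ = t₁ × 10^0.3103 = 3 × 2.043 = 6.129 years

t₂ ≈ 6.13 years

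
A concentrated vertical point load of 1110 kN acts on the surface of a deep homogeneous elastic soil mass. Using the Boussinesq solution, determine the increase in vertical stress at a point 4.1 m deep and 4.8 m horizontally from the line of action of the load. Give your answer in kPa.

Boussinesq vertical stress below a point load on an elastic half-space:
Δσ_z = 3P/(2πz²) · [1 + (r/z)²]^(−5/2)
r/z = 4.8/4.1 = 1.1707; [1+(r/z)²]^(−5/2) = 0.11557.
Δσ_z = 3×1110/(2π×4.1²) × 0.11557 = 31.528 × 0.11557 = 3.644 kPa

Δσ_z ≈ 3.64 kPa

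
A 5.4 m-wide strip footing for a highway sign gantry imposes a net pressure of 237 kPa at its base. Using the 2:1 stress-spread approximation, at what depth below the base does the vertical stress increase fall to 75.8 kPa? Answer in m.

2:1 spreading — at depth z the loaded area has grown by z in each plan dimension:
qB/(B+z) = Δσ_z ⇒ z = qB/Δσ_z − B = 237×5.4/75.8 − 5.4 = 11.48 m

z ≈ 11.5 m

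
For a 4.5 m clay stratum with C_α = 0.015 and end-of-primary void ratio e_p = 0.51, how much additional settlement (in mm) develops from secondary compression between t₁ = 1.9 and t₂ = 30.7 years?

Secondary compression: S_s = C_α·H/(1+e_p)·log₁₀(t₂/t₁)
S_s = 0.015×4.5/(1+0.51)×log₁₀(30.7/1.9)
    = 0.0447 × 1.208 = 0.05402 m

S_s ≈ 54 mm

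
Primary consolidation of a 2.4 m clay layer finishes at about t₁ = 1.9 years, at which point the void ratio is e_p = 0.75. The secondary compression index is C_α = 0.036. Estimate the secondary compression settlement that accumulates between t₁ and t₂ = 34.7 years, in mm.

Secondary compression: S_s = C_α·H/(1+e_p)·log₁₀(t₂/t₁)
S_s = 0.036×2.4/(1+0.75)×log₁₀(34.7/1.9)
    = 0.04937 × 1.262 = 0.06229 m

S_s ≈ 62.3 mm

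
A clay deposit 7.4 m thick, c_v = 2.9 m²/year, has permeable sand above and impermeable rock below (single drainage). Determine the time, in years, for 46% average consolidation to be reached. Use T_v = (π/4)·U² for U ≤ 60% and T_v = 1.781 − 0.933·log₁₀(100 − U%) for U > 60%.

Drainage path length: H_d = H = 7.4 m (single drainage).
U ≤ 60%: T_v = (π/4)·U² = (π/4)×0.46² = 0.16619.
t = T_v·H_d²/c_v = 0.16619×7.4²/2.9 = 3.138 years.

t ≈ 3.14 years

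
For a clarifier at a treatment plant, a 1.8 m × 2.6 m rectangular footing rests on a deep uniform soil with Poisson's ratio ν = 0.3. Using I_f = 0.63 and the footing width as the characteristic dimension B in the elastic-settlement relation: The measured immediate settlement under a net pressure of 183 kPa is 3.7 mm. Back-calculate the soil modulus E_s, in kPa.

E_s ≈ 51000 kPa

S_e = q·B·(1−ν²)/E_s · I_f  ⇒  E_s = q·B·(1−ν²)·I_f / S_e.
E_s = 183 × 1.8 × 0.91 × 0.63 / 0.0037 = 51040 kPa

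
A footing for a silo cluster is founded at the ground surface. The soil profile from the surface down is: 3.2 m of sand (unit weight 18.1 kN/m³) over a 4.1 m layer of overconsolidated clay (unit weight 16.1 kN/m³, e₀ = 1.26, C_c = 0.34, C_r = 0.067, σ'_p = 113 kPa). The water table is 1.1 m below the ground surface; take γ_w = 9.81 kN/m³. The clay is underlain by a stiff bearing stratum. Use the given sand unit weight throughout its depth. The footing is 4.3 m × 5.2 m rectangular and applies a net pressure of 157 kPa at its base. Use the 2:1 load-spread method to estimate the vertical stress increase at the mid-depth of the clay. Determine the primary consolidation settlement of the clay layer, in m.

S_c ≈ 0.028 m

Mid-depth of clay below the ground surface: z = 3.2 + 4.1/2 = 5.25 m.
Total vertical stress at mid-clay: σ_v = 18.1×3.2 + 16.1×2.05 = 90.925 kPa.
Pore pressure: u = 9.81×(5.25 − 1.1) = 40.712 kPa.
Initial effective stress: σ'_0 = σ_v − u = 90.925 − 40.712 = 50.213 kPa.
Stress increase at mid-clay by the 2:1 spreading method:
Δσ = qBL/((B+z)(L+z)) = 157×4.3×5.2/((4.3+5.25)(5.2+5.25)) = 35.176 kPa
Final effective stress: σ'_f = 50.213 + 35.176 = 85.389 kPa.
σ'_f = 85.389 ≤ σ'_p = 113 kPa, so the clay remains overconsolidated and only the recompression index applies:
S_c = C_r·H/(1+e₀)·log₁₀(σ'_f/σ'_0) = 0.067×4.1/2.26×log₁₀(85.389/50.213)
    = 0.12155 × 0.23059 = 0.02803 m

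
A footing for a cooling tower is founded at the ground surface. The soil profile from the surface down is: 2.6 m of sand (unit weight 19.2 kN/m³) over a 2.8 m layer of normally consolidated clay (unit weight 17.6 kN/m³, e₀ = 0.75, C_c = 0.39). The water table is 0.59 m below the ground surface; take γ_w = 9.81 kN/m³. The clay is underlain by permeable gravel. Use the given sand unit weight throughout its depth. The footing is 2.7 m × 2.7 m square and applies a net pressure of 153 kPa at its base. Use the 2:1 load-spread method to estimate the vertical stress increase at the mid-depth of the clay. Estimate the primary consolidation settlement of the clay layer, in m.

Mid-depth of clay below the ground surface: z = 2.6 + 2.8/2 = 4 m.
Total vertical stress at mid-clay: σ_v = 19.2×2.6 + 17.6×1.4 = 74.56 kPa.
Pore pressure: u = 9.81×(4 − 0.59) = 33.452 kPa.
Initial effective stress: σ'_0 = σ_v − u = 74.56 − 33.452 = 41.108 kPa.
Stress increase at mid-clay by the 2:1 spreading method:
Δσ = qBL/((B+z)(L+z)) = 153×2.7×2.7/((2.7+4)(2.7+4)) = 24.847 kPa
Final effective stress: σ'_f = σ'_0 + Δσ = 41.108 + 24.847 = 65.955 kPa.
Normally consolidated clay, so the full stress increment lies on the virgin compression line:
S_c = C_c·H/(1+e₀)·log₁₀(σ'_f/σ'_0) = 0.39×2.8/(1+0.75)×log₁₀(65.955/41.108)
    = 0.624 × 0.20532 = 0.1281 m

S_c ≈ 0.128 m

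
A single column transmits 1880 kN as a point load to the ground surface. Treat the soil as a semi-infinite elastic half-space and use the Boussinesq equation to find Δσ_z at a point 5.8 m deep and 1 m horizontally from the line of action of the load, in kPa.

Δσ_z ≈ 24.8 kPa

Boussinesq vertical stress below a point load on an elastic half-space:
Δσ_z = 3P/(2πz²) · [1 + (r/z)²]^(−5/2)
r/z = 1/5.8 = 0.17241; [1+(r/z)²]^(−5/2) = 0.92938.
Δσ_z = 3×1880/(2π×5.8²) × 0.92938 = 26.684 × 0.92938 = 24.8 kPa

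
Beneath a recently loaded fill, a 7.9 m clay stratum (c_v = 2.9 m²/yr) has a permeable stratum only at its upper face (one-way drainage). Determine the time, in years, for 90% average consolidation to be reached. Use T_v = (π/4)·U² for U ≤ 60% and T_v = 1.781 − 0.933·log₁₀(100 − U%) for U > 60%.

Drainage path length: H_d = H = 7.9 m (single drainage).
U > 60%: T_v = 1.781 − 0.933·log₁₀(100 − 90) = 0.848.
t = T_v·H_d²/c_v = 0.848×7.9²/2.9 = 18.25 years.

t ≈ 18.2 years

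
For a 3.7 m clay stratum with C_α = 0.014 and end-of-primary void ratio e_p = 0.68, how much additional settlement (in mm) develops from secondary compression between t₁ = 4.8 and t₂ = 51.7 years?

S_s ≈ 31.8 mm

Secondary compression: S_s = C_α·H/(1+e_p)·log₁₀(t₂/t₁)
S_s = 0.014×3.7/(1+0.68)×log₁₀(51.7/4.8)
    = 0.03083 × 1.032 = 0.03183 m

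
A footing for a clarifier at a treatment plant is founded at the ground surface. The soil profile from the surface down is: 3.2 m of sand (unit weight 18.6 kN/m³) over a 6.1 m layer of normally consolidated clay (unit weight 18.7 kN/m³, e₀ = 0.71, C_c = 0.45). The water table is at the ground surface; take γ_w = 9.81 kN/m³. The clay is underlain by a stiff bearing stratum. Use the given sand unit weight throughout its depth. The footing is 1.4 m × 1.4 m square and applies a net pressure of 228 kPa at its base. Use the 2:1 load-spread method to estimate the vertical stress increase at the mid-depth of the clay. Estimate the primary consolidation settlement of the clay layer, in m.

S_c ≈ 0.0903 m

Mid-depth of clay below the ground surface: z = 3.2 + 6.1/2 = 6.25 m.
Total vertical stress at mid-clay: σ_v = 18.6×3.2 + 18.7×3.05 = 116.56 kPa.
Pore pressure: u = 9.81×(6.25 − 0) = 61.312 kPa.
Initial effective stress: σ'_0 = σ_v − u = 116.56 − 61.312 = 55.248 kPa.
Stress increase at mid-clay by the 2:1 spreading method:
Δσ = qBL/((B+z)(L+z)) = 228×1.4×1.4/((1.4+6.25)(1.4+6.25)) = 7.636 kPa
Final effective stress: σ'_f = σ'_0 + Δσ = 55.248 + 7.636 = 62.884 kPa.
Normally consolidated clay, so the full stress increment lies on the virgin compression line:
S_c = C_c·H/(1+e₀)·log₁₀(σ'_f/σ'_0) = 0.45×6.1/(1+0.71)×log₁₀(62.884/55.248)
    = 1.6053 × 0.056224 = 0.09026 m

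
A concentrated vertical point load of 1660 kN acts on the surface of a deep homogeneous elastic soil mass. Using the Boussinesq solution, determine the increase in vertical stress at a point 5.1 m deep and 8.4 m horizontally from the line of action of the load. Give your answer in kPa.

Boussinesq vertical stress below a point load on an elastic half-space:
Δσ_z = 3P/(2πz²) · [1 + (r/z)²]^(−5/2)
r/z = 8.4/5.1 = 1.6471; [1+(r/z)²]^(−5/2) = 0.037648.
Δσ_z = 3×1660/(2π×5.1²) × 0.037648 = 30.473 × 0.037648 = 1.147 kPa

Δσ_z ≈ 1.15 kPa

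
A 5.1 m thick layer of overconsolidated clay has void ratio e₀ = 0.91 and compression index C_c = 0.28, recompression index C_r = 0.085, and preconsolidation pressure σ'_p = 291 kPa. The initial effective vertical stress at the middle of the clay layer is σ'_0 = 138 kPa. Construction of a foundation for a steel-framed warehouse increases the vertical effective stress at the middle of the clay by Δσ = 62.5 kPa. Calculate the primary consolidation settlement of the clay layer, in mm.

Final effective stress: σ'_f = 138 + 62.5 = 200.5 kPa.
σ'_f = 200.5 ≤ σ'_p = 291 kPa, so the clay remains overconsolidated and only the recompression index applies:
S_c = C_r·H/(1+e₀)·log₁₀(σ'_f/σ'_0) = 0.085×5.1/1.91×log₁₀(200.5/138)
    = 0.22697 × 0.16224 = 0.03682 m

S_c ≈ 36.8 mm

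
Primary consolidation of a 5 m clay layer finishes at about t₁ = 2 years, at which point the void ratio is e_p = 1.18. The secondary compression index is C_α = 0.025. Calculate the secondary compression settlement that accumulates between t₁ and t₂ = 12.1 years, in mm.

S_s ≈ 44.8 mm

Secondary compression: S_s = C_α·H/(1+e_p)·log₁₀(t₂/t₁)
S_s = 0.025×5/(1+1.18)×log₁₀(12.1/2)
    = 0.05734 × 0.7818 = 0.04483 m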